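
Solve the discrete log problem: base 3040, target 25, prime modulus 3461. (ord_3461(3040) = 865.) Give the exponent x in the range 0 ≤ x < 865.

400

Baby-step giant-step with m = ceil(sqrt(865)) = 30.
Baby table (3040^j mod 3461 for j=0..29):
  0:1  1:3040  2:730  3:699  4:3367  5:1503  6:600  7:53
  8:1914  9:619  10:2437  11:1940  12:56  13:651  14:2809  15:1073
  16:1658  17:1104  18:2451  19:2968  20:3354  21:54  22:1493  23:1349
  24:3136  25:1846  26:1559  27:1251  28:2862  29:2987
Giant step factor: 3040^(-30) ≡ 38 (mod 3461).
Scan 25·38^i mod 3461 for i = 0, 1, …:
  i=0: 25   i=1: 950   i=2: 1490   i=3: 1244
  i=4: 2279   i=5: 77   i=6: 2926   i=7: 436
  i=8: 2724   i=9: 3143   i=10: 1760   i=11: 1121
  i=12: 1066   i=13: 2437
Match at i=13, j=10: x = 13·30 + 10 = 400.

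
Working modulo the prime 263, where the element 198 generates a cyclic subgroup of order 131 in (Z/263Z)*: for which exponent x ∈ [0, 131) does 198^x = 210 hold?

3

Baby-step giant-step with m = ceil(sqrt(131)) = 12.
Baby table (198^j mod 263 for j=0..11):
  0:1  1:198  2:17  3:210  4:26  5:151  6:179  7:200
  8:150  9:244  10:183  11:203
Giant step factor: 198^(-12) ≡ 187 (mod 263).
Scan 210·187^i mod 263 for i = 0, 1, …:
  i=0: 210
Match at i=0, j=3: x = 0·12 + 3 = 3.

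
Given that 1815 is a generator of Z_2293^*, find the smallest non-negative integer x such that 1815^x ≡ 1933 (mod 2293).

2022

Baby-step giant-step with m = ceil(sqrt(2292)) = 48.
Baby table (1815^j mod 2293 for j=0..47):
  0:1  1:1815  2:1477  3:238  4:886  5:697  6:1612  7:2205
  8:790  9:725  10:1986  11:2287  12:575  13:310  14:865  15:1563
  16:404  17:1793  18:528  19:2139  20:236  21:1842  22:36  23:1136
  24:433  25:1689  26:2087  27:2162  28:707  29:1418  30:924  31:877
  32:413  33:2077  34:63  35:1988  36:1331  37:1236  38:786  39:344
  40:664  41:1335  42:1617  43:2108  44:1296  45:1915  46:1830  47:1186
Giant step factor: 1815^(-48) ≡ 427 (mod 2293).
Scan 1933·427^i mod 2293 for i = 0, 1, …:
  i=0: 1933   i=1: 2204   i=2: 978   i=3: 280
  i=4: 324   i=5: 768   i=6: 37   i=7: 2041
  i=8: 167   i=9: 226     …   i=41: 1110
  i=42: 1612
Match at i=42, j=6: x = 42·48 + 6 = 2022.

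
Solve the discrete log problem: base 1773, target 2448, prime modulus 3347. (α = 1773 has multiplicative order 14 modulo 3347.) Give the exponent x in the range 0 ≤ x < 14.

Successive powers of 1773 modulo 3347:
  1773^0=1  1773^1=1773  1773^2=696  1773^3=2312  1773^4=2448
So 1773^4 ≡ 2448 (mod 3347), giving x = 4.

4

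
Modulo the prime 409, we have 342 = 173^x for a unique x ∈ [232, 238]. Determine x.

235

Compute 173^232 mod 409 = 81, then multiply by 173 repeatedly:
  173^232=81  173^233=107  173^234=106  173^235=342
Found 342 at exponent 235.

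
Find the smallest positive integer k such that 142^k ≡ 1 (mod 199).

198

The order of 142 must divide p − 1 = 198 = 2 · 3^2 · 11.
Divisors: 1, 2, 3, 6, 9, 11, 18, 22, 33, 66, 99, 198.
Check each in increasing order: 142^1 ≡ 142;  142^2 ≡ 65;  142^3 ≡ 76;  142^6 ≡ 5;  142^9 ≡ 181;  142^11 ≡ 24;  142^18 ≡ 125;  142^22 ≡ 178;  142^33 ≡ 93;  142^66 ≡ 92;  142^99 ≡ 198;  142^198 ≡ 1.
Smallest exponent giving 1 is 198.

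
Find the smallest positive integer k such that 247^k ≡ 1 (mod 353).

32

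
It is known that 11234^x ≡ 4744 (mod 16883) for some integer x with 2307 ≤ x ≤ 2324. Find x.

Compute 11234^2307 mod 16883 = 11679, then multiply by 11234 repeatedly:
  11234^2307=11679  11234^2308=4093  11234^2309=8353  11234^2310=1888  11234^2311=4744
Found 4744 at exponent 2311.

2311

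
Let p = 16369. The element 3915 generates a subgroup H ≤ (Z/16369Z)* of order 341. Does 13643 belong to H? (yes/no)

13643 ∈ ⟨3915⟩ iff 13643^341 ≡ 1 (mod 16369), since |⟨3915⟩| = 341.
13643^341 mod 16369 = 14058.
Since 14058 ≠ 1, 13643 does not lie in the subgroup.

no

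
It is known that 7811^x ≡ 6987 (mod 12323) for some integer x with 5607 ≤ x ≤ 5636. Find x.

Compute 7811^5607 mod 12323 = 1620, then multiply by 7811 repeatedly:
  7811^5607=1620  7811^5608=10422  7811^5609=504  7811^5610=5707  7811^5611=5086
  7811^5612=9717  7811^5613=2130  7811^5614=1380  7811^5615=8878  7811^5616=4537
  7811^5617=9882  7811^5618=9353  7811^5619=5539  7811^5620=11399  7811^5621=3914
  7811^5622=11214  7811^5623=670  7811^5624=8418  7811^5625=9793  7811^5626=4262
  7811^5627=6059  7811^5628=6529  7811^5629=5445  7811^5630=4222  7811^5631=1694
  7811^5632=9255  7811^5633=4087  7811^5634=6987
Found 6987 at exponent 5634.

5634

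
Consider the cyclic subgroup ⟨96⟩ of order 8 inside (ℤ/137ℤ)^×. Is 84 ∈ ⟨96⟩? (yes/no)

⟨96⟩ has order 8; its elements mod 137 are {1, 10, 37, 41, 96, 100, 127, 136}.
84 is not in this set.

no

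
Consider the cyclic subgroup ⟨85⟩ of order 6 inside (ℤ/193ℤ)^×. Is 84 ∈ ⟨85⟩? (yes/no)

yes

⟨85⟩ has order 6; its elements mod 193 are {1, 84, 85, 108, 109, 192}.
84 is in this set.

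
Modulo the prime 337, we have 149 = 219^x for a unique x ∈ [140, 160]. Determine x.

158

Compute 219^140 mod 337 = 117, then multiply by 219 repeatedly:
  219^140=117  219^141=11  219^142=50  219^143=166  219^144=295
  219^145=238  219^146=224  219^147=191  219^148=41  219^149=217
  219^150=6  219^151=303  219^152=305  219^153=69  219^154=283
  219^155=306  219^156=288  219^157=53  219^158=149
Found 149 at exponent 158.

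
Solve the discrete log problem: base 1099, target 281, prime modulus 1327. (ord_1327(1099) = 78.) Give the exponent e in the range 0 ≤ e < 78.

Successive powers of 1099 modulo 1327:
  1099^0=1  1099^1=1099  1099^2=231  1099^3=412  1099^4=281
So 1099^4 ≡ 281 (mod 1327), giving e = 4.

4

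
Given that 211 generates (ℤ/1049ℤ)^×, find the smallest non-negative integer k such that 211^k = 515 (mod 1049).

Baby-step giant-step with m = ceil(sqrt(1048)) = 33.
Baby table (211^j mod 1049 for j=0..32):
  0:1  1:211  2:463  3:136  4:373  5:28  6:663  7:376
  8:661  9:1003  10:784  11:731  12:38  13:675  14:810  15:972
  16:537  17:15  18:18  19:651  20:991  21:350  22:420  23:504
  24:395  25:474  26:359  27:221  28:475  29:570  30:684  31:611
  32:943
Giant step factor: 211^(-33) ≡ 635 (mod 1049).
Scan 515·635^i mod 1049 for i = 0, 1, …:
  i=0: 515   i=1: 786   i=2: 835   i=3: 480
  i=4: 590   i=5: 157   i=6: 40   i=7: 224
  i=8: 625   i=9: 353   i=10: 718   i=11: 664
  i=12: 991
Match at i=12, j=20: k = 12·33 + 20 = 416.

416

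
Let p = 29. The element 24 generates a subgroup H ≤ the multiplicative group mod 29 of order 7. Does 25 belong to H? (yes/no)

yes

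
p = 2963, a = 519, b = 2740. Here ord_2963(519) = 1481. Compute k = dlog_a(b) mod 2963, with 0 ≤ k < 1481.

Baby-step giant-step with m = ceil(sqrt(1481)) = 39.
Baby table (519^j mod 2963 for j=0..38):
  0:1  1:519  2:2691  3:1056  4:2872  5:179  6:1048  7:1683
  8:2355  9:1489  10:2411  11:923  12:1994  13:799  14:2824  15:1934
  16:2252  17:1366  18:797  19:1786  20:2478  21:140  22:1548  23:439
  24:2653  25:2075  26:1356  27:1533  28:1543  29:807  30:1050  31:2721
  32:1811  33:638  34:2229  35:1281  36:1127  37:1202  38:1608
Giant step factor: 519^(-39) ≡ 225 (mod 2963).
Scan 2740·225^i mod 2963 for i = 0, 1, …:
  i=0: 2740   i=1: 196   i=2: 2618   i=3: 2376
  i=4: 1260   i=5: 2015   i=6: 36   i=7: 2174
  i=8: 255   i=9: 1078     …   i=28: 741
  i=29: 797
Match at i=29, j=18: k = 29·39 + 18 = 1149.

1149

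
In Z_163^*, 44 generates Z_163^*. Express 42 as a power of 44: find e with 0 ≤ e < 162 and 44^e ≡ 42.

Baby-step giant-step with m = ceil(sqrt(162)) = 13.
Baby table (44^j mod 163 for j=0..12):
  0:1  1:44  2:143  3:98  4:74  5:159  6:150  7:80
  8:97  9:30  10:16  11:52  12:6
Giant step factor: 44^(-13) ≡ 92 (mod 163).
Scan 42·92^i mod 163 for i = 0, 1, …:
  i=0: 42   i=1: 115   i=2: 148   i=3: 87
  i=4: 17   i=5: 97
Match at i=5, j=8: e = 5·13 + 8 = 73.

73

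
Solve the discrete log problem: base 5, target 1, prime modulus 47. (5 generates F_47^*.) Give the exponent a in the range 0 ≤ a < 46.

Successive powers of 5 modulo 47:
  5^0=1
So 5^0 ≡ 1 (mod 47), giving a = 0.

0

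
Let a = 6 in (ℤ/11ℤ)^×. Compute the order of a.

The order of 6 must divide p − 1 = 10 = 2 · 5.
Divisors: 1, 2, 5, 10.
Check each in increasing order: 6^1 ≡ 6;  6^2 ≡ 3;  6^5 ≡ 10;  6^10 ≡ 1.
Smallest exponent giving 1 is 10.

10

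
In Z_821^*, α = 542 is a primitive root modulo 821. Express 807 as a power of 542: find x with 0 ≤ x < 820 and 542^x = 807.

693

Baby-step giant-step with m = ceil(sqrt(820)) = 29.
Baby table (542^j mod 821 for j=0..28):
  0:1  1:542  2:667  3:274  4:728  5:496  6:365  7:790
  8:439  9:669  10:537  11:420  12:223  13:179  14:140  15:348
  16:607  17:594  18:116  19:476  20:198  21:586  22:706  23:66
  24:469  25:509  26:22  27:430  28:717
Giant step factor: 542^(-29) ≡ 336 (mod 821).
Scan 807·336^i mod 821 for i = 0, 1, …:
  i=0: 807   i=1: 222   i=2: 702   i=3: 245
  i=4: 220   i=5: 30   i=6: 228   i=7: 255
  i=8: 296   i=9: 115     …   i=22: 435
  i=23: 22
Match at i=23, j=26: x = 23·29 + 26 = 693.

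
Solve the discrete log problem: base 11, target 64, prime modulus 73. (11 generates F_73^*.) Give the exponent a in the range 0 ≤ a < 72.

48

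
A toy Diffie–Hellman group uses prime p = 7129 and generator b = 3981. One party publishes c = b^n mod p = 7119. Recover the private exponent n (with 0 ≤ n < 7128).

Baby-step giant-step with m = ceil(sqrt(7128)) = 85.
Baby table (3981^j mod 7129 for j=0..84):
  0:1  1:3981  2:594  3:5015  4:3515  5:6117  6:6242  7:4837
  8:668  9:191  10:4697  11:6519  12:2579  13:1239  14:6320  15:1679
  16:4226  17:6395  18:836  19:6002  20:4683  21:688  22:1392  23:2319
  24:7013  25:1589  26:2386  27:2838  28:5742  29:3328  30:3086  31:2099
  32:931  33:6360  34:4081  35:6599  36:254  37:5985  38:1167  39:4848
  40:1685  41:6725  42:2830  43:2410  44:5705  45:5740  46:2495  47:1898
  48:6327  49:1030  50:1255  51:5855  52:4054  53:6047  54:5603  55:6031
  56:6068  57:3656  58:4247  59:4448  60:6181  61:4382  62:79  63:823
  64:4152  65:4090  66:6783  67:5600  68:1217  69:4286  70:2869  71:831
  72:355  73:1713  74:4129  75:5204  76:250  77:4319  78:5920  79:6175
  80:1883  81:3644  82:6378  83:4449  84:3033
Giant step factor: 3981^(-85) ≡ 2692 (mod 7129).
Scan 7119·2692^i mod 7129 for i = 0, 1, …:
  i=0: 7119   i=1: 1596   i=2: 4774   i=3: 5150
  i=4: 5024   i=5: 895   i=6: 6867   i=7: 467
  i=8: 2460   i=9: 6608     …   i=71: 1488
  i=72: 6327
Match at i=72, j=48: n = 72·85 + 48 = 6168.

6168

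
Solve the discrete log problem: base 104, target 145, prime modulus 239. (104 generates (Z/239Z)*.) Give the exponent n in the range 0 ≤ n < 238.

Successive powers of 104 modulo 239:
  104^0=1  104^1=104  104^2=61  104^3=130  104^4=136  104^5=43
  104^6=170  104^7=233  104^8=93  104^9=112  104^10=176  104^11=140
  104^12=220  104^13=175  104^14=36  104^15=159  104^16=45  104^17=139
  104^18=116  104^19=114  104^20=145
So 104^20 ≡ 145 (mod 239), giving n = 20.

20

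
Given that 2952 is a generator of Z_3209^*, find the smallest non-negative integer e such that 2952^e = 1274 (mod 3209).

2199

Baby-step giant-step with m = ceil(sqrt(3208)) = 57.
Baby table (2952^j mod 3209 for j=0..56):
  0:1  1:2952  2:1869  3:1017  4:1769  5:1045  6:991  7:2033
  8:586  9:221  10:965  11:2297  12:127  13:2660  14:3106  15:799
  16:33  17:1146  18:706  19:1471  20:615  21:2395  22:613  23:2909
  24:84  25:875  26:2964  27:1994  28:982  29:1137  30:3019  31:695
  32:1089  33:2519  34:835  35:408  36:1041  37:2019  38:975  39:2936
  40:2772  41:3203  42:1542  43:1622  44:316  45:2222  46:148  47:472
  48:638  49:2902  50:1883  51:628  52:2263  53:2447  54:85  55:618
  56:1624
Giant step factor: 2952^(-57) ≡ 470 (mod 3209).
Scan 1274·470^i mod 3209 for i = 0, 1, …:
  i=0: 1274   i=1: 1906   i=2: 509   i=3: 1764
  i=4: 1158   i=5: 1939   i=6: 3183   i=7: 616
  i=8: 710   i=9: 3173     …   i=37: 1842
  i=38: 2519
Match at i=38, j=33: e = 38·57 + 33 = 2199.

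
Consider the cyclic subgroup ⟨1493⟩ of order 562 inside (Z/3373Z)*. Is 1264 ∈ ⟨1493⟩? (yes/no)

yes

1264 ∈ ⟨1493⟩ iff 1264^562 ≡ 1 (mod 3373), since |⟨1493⟩| = 562.
1264^562 mod 3373 = 1.
Since 1 = 1, 1264 lies in the subgroup.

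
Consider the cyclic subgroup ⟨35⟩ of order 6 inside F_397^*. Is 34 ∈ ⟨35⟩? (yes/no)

34 ∈ ⟨35⟩ iff 34^6 ≡ 1 (mod 397), since |⟨35⟩| = 6.
34^6 mod 397 = 1.
Since 1 = 1, 34 lies in the subgroup.

yes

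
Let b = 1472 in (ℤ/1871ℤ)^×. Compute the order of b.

1870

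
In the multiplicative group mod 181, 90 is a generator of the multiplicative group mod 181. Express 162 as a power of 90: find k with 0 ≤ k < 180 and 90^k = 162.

Baby-step giant-step with m = ceil(sqrt(180)) = 14.
Baby table (90^j mod 181 for j=0..13):
  0:1  1:90  2:136  3:113  4:34  5:164  6:99  7:41
  8:70  9:146  10:108  11:127  12:27  13:77
Giant step factor: 90^(-14) ≡ 94 (mod 181).
Scan 162·94^i mod 181 for i = 0, 1, …:
  i=0: 162   i=1: 24   i=2: 84   i=3: 113
Match at i=3, j=3: k = 3·14 + 3 = 45.

45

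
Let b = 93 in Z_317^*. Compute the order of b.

316

The order of 93 must divide p − 1 = 316 = 2^2 · 79.
Divisors: 1, 2, 4, 79, 158, 316.
Check each in increasing order: 93^1 ≡ 93;  93^2 ≡ 90;  93^4 ≡ 175;  93^79 ≡ 203;  93^158 ≡ 316;  93^316 ≡ 1.
Smallest exponent giving 1 is 316.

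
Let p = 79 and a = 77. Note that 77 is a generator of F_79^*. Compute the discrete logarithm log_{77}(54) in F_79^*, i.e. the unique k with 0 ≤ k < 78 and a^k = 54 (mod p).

Baby-step giant-step with m = ceil(sqrt(78)) = 9.
Baby table (77^j mod 79 for j=0..8):
  0:1  1:77  2:4  3:71  4:16  5:47  6:64  7:30
  8:19
Giant step factor: 77^(-9) ≡ 27 (mod 79).
Scan 54·27^i mod 79 for i = 0, 1, …:
  i=0: 54   i=1: 36   i=2: 24   i=3: 16
Match at i=3, j=4: k = 3·9 + 4 = 31.

31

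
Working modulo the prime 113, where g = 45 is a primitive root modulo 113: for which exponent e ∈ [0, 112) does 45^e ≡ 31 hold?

Baby-step giant-step with m = ceil(sqrt(112)) = 11.
Baby table (45^j mod 113 for j=0..10):
  0:1  1:45  2:104  3:47  4:81  5:29  6:62  7:78
  8:7  9:89  10:50
Giant step factor: 45^(-11) ≡ 79 (mod 113).
Scan 31·79^i mod 113 for i = 0, 1, …:
  i=0: 31   i=1: 76   i=2: 15   i=3: 55
  i=4: 51   i=5: 74   i=6: 83   i=7: 3
  i=8: 11   i=9: 78
Match at i=9, j=7: e = 9·11 + 7 = 106.

106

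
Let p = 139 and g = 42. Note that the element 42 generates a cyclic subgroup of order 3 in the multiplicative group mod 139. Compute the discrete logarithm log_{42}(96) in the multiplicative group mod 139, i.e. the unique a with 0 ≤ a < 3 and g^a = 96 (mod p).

2

Successive powers of 42 modulo 139:
  42^0=1  42^1=42  42^2=96
So 42^2 ≡ 96 (mod 139), giving a = 2.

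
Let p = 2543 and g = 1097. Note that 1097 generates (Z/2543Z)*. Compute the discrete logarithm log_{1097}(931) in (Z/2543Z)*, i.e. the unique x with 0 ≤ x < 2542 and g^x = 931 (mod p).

2013

Baby-step giant-step with m = ceil(sqrt(2542)) = 51.
Baby table (1097^j mod 2543 for j=0..50):
  0:1  1:1097  2:570  3:2255  4:1939  5:1135  6:1568  7:1028
  8:1167  9:1070  10:1467  11:2123  12:2086  13:2185  14:1439  15:1923
  16:1384  17:77  18:550  19:659  20:711  21:1809  22:933  23:1215
  24:323  25:854  26:1014  27:1067  28:719  29:413  30:407  31:1454
  32:577  33:2305  34:843  35:1662  36:2426  37:1344  38:1971  39:637
  40:2007  41:1984  42:2183  43:1788  44:783  45:1960  46:1285  47:823
  48:66  49:1198  50:2018
Giant step factor: 1097^(-51) ≡ 276 (mod 2543).
Scan 931·276^i mod 2543 for i = 0, 1, …:
  i=0: 931   i=1: 113   i=2: 672   i=3: 2376
  i=4: 2225   i=5: 1237   i=6: 650   i=7: 1390
  i=8: 2190   i=9: 1749     …   i=38: 1761
  i=39: 323
Match at i=39, j=24: x = 39·51 + 24 = 2013.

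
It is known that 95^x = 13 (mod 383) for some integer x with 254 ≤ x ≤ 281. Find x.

Compute 95^254 mod 383 = 64, then multiply by 95 repeatedly:
  95^254=64  95^255=335  95^256=36  95^257=356  95^258=116
  95^259=296  95^260=161  95^261=358  95^262=306  95^263=345
  95^264=220  95^265=218  95^266=28  95^267=362  95^268=303
  95^269=60  95^270=338  95^271=321  95^272=238  95^273=13
Found 13 at exponent 273.

273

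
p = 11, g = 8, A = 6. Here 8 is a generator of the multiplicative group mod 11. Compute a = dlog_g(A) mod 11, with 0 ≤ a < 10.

3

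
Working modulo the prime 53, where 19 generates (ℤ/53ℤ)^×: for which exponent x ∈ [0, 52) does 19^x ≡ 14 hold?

Baby-step giant-step with m = ceil(sqrt(52)) = 8.
Baby table (19^j mod 53 for j=0..7):
  0:1  1:19  2:43  3:22  4:47  5:45  6:7  7:27
Giant step factor: 19^(-8) ≡ 28 (mod 53).
Scan 14·28^i mod 53 for i = 0, 1, …:
  i=0: 14   i=1: 21   i=2: 5   i=3: 34
  i=4: 51   i=5: 50   i=6: 22
Match at i=6, j=3: x = 6·8 + 3 = 51.

51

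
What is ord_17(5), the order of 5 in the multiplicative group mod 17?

The order of 5 must divide p − 1 = 16 = 2^4.
Divisors: 1, 2, 4, 8, 16.
Check each in increasing order: 5^1 ≡ 5;  5^2 ≡ 8;  5^4 ≡ 13;  5^8 ≡ 16;  5^16 ≡ 1.
Smallest exponent giving 1 is 16.

16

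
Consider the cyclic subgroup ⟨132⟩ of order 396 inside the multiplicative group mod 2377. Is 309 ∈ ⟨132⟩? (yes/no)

yes

309 ∈ ⟨132⟩ iff 309^396 ≡ 1 (mod 2377), since |⟨132⟩| = 396.
309^396 mod 2377 = 1.
Since 1 = 1, 309 lies in the subgroup.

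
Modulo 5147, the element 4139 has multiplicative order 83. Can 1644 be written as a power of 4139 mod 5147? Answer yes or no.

yes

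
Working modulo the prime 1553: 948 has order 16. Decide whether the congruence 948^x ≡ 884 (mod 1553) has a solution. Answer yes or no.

no

⟨948⟩ has order 16; its elements mod 1553 are {1, 99, 251, 326, 339, 483, 605, 672, 881, 948, 1070, 1214, 1227, 1302, 1454, 1552}.
884 is not in this set.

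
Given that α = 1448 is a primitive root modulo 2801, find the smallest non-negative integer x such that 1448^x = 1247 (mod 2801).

2209

Baby-step giant-step with m = ceil(sqrt(2800)) = 53.
Baby table (1448^j mod 2801 for j=0..52):
  0:1  1:1448  2:1556  3:1084  4:1072  5:502  6:1437  7:2434
  8:774  9:352  10:2715  11:1517  12:632  13:2010  14:241  15:1644
  16:2463  17:751  18:660  19:539  20:1794  21:1185  22:1668  23:802
  24:1682  25:1467  26:1058  27:2638  28:2061  29:1263  30:2572  31:1727
  32:2204  33:1053  34:1000  35:2684  36:1445  37:13  38:2018  39:621
  40:87  41:2732  42:924  43:1875  44:831  45:1659  46:1775  47:1683
  48:114  49:2614  50:921  51:332  52:1765
Giant step factor: 1448^(-53) ≡ 1797 (mod 2801).
Scan 1247·1797^i mod 2801 for i = 0, 1, …:
  i=0: 1247   i=1: 59   i=2: 2386   i=3: 2112
  i=4: 2710   i=5: 1732   i=6: 493   i=7: 805
  i=8: 1269   i=9: 379     …   i=40: 537
  i=41: 1445
Match at i=41, j=36: x = 41·53 + 36 = 2209.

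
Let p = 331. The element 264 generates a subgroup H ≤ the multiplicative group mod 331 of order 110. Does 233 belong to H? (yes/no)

233 ∈ ⟨264⟩ iff 233^110 ≡ 1 (mod 331), since |⟨264⟩| = 110.
233^110 mod 331 = 299.
Since 299 ≠ 1, 233 does not lie in the subgroup.

no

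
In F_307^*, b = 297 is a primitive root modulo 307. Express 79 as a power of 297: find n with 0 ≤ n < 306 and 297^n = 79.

Baby-step giant-step with m = ceil(sqrt(306)) = 18.
Baby table (297^j mod 307 for j=0..17):
  0:1  1:297  2:100  3:228  4:176  5:82  6:101  7:218
  8:276  9:3  10:277  11:300  12:70  13:221  14:246  15:303
  16:40  17:214
Giant step factor: 297^(-18) ≡ 273 (mod 307).
Scan 79·273^i mod 307 for i = 0, 1, …:
  i=0: 79   i=1: 77   i=2: 145   i=3: 289
  i=4: 305   i=5: 68   i=6: 144   i=7: 16
  i=8: 70
Match at i=8, j=12: n = 8·18 + 12 = 156.

156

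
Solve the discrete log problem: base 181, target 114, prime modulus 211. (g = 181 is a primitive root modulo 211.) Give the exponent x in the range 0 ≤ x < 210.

198

Baby-step giant-step with m = ceil(sqrt(210)) = 15.
Baby table (181^j mod 211 for j=0..14):
  0:1  1:181  2:56  3:8  4:182  5:26  6:64  7:190
  8:208  9:90  10:43  11:187  12:87  13:133  14:19
Giant step factor: 181^(-15) ≡ 67 (mod 211).
Scan 114·67^i mod 211 for i = 0, 1, …:
  i=0: 114   i=1: 42   i=2: 71   i=3: 115
  i=4: 109   i=5: 129   i=6: 203   i=7: 97
  i=8: 169   i=9: 140   i=10: 96   i=11: 102
  i=12: 82   i=13: 8
Match at i=13, j=3: x = 13·15 + 3 = 198.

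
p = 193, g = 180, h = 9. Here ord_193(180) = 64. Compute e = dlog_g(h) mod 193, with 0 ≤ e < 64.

8

Baby-step giant-step with m = ceil(sqrt(64)) = 8.
Baby table (180^j mod 193 for j=0..7):
  0:1  1:180  2:169  3:119  4:190  5:39  6:72  7:29
Giant step factor: 180^(-8) ≡ 43 (mod 193).
Scan 9·43^i mod 193 for i = 0, 1, …:
  i=0: 9   i=1: 1
Match at i=1, j=0: e = 1·8 + 0 = 8.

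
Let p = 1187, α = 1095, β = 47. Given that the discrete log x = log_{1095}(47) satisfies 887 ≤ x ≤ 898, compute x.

Compute 1095^887 mod 1187 = 758, then multiply by 1095 repeatedly:
  1095^887=758  1095^888=297  1095^889=1164  1095^890=929  1095^891=1183
  1095^892=368  1095^893=567  1095^894=64  1095^895=47
Found 47 at exponent 895.

895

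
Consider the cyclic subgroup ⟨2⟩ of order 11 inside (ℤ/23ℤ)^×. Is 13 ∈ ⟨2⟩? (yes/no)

yes

13 ∈ ⟨2⟩ iff 13^11 ≡ 1 (mod 23), since |⟨2⟩| = 11.
13^11 mod 23 = 1.
Since 1 = 1, 13 lies in the subgroup.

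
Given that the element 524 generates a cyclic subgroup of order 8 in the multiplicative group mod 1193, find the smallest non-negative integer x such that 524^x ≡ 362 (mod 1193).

7

Successive powers of 524 modulo 1193:
  524^0=1  524^1=524  524^2=186  524^3=831  524^4=1192  524^5=669
  524^6=1007  524^7=362
So 524^7 ≡ 362 (mod 1193), giving x = 7.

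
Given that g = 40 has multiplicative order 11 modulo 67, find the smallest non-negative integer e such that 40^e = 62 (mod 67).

Successive powers of 40 modulo 67:
  40^0=1  40^1=40  40^2=59  40^3=15  40^4=64  40^5=14
  40^6=24  40^7=22  40^8=9  40^9=25  40^10=62
So 40^10 ≡ 62 (mod 67), giving e = 10.

10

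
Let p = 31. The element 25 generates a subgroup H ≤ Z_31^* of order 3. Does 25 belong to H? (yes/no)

yes

25 ∈ ⟨25⟩ iff 25^3 ≡ 1 (mod 31), since |⟨25⟩| = 3.
25^3 mod 31 = 1.
Since 1 = 1, 25 lies in the subgroup.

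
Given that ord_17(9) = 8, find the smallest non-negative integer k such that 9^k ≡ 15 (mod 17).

Successive powers of 9 modulo 17:
  9^0=1  9^1=9  9^2=13  9^3=15
So 9^3 ≡ 15 (mod 17), giving k = 3.

3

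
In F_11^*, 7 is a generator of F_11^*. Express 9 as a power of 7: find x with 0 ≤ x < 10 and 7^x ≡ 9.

8

Successive powers of 7 modulo 11:
  7^0=1  7^1=7  7^2=5  7^3=2  7^4=3  7^5=10
  7^6=4  7^7=6  7^8=9
So 7^8 ≡ 9 (mod 11), giving x = 8.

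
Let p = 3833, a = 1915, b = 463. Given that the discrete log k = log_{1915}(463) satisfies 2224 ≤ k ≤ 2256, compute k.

Compute 1915^2224 mod 3833 = 1753, then multiply by 1915 repeatedly:
  1915^2224=1753  1915^2225=3120  1915^2226=2986  1915^2227=3187  1915^2228=969
  1915^2229=463
Found 463 at exponent 2229.

2229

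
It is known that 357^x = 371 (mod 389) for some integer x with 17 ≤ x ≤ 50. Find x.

31

Compute 357^17 mod 389 = 379, then multiply by 357 repeatedly:
  357^17=379  357^18=320  357^19=263  357^20=142  357^21=124
  357^22=311  357^23=162  357^24=262  357^25=174  357^26=267
  357^27=14  357^28=330  357^29=332  357^30=268  357^31=371
Found 371 at exponent 31.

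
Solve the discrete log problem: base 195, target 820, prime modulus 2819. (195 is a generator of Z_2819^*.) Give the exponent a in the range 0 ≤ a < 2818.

992

Baby-step giant-step with m = ceil(sqrt(2818)) = 54.
Baby table (195^j mod 2819 for j=0..53):
  0:1  1:195  2:1378  3:905  4:1697  5:1092  6:1515  7:2249
  8:1610  9:1041  10:27  11:2446  12:559  13:1883  14:715  15:1294
  16:1439  17:1524  18:1185  19:2736  20:729  21:1205  22:998  23:99
  24:2391  25:1110  26:2206  27:1682  28:986  29:578  30:2769  31:1526
  32:1575  33:2673  34:2539  35:1780  36:363  37:310  38:1251  39:1511
  40:1469  41:1736  42:240  43:1696  44:897  45:137  46:1344  47:2732
  48:2768  49:1331  50:197  51:1768  52:842  53:688
Giant step factor: 195^(-54) ≡ 2611 (mod 2819).
Scan 820·2611^i mod 2819 for i = 0, 1, …:
  i=0: 820   i=1: 1399   i=2: 2184   i=3: 2406
  i=4: 1334   i=5: 1609   i=6: 789   i=7: 2209
  i=8: 25   i=9: 438     …   i=17: 254
  i=18: 729
Match at i=18, j=20: a = 18·54 + 20 = 992.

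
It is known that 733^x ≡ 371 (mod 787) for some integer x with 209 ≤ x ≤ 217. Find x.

213

Compute 733^209 mod 787 = 663, then multiply by 733 repeatedly:
  733^209=663  733^210=400  733^211=436  733^212=66  733^213=371
Found 371 at exponent 213.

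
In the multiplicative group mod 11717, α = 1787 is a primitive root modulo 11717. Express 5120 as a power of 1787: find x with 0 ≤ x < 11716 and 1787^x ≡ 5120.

1471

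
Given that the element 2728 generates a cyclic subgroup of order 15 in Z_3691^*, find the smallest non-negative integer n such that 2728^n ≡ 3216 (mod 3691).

5

Successive powers of 2728 modulo 3691:
  2728^0=1  2728^1=2728  2728^2=928  2728^3=3249  2728^4=1181  2728^5=3216
So 2728^5 ≡ 3216 (mod 3691), giving n = 5.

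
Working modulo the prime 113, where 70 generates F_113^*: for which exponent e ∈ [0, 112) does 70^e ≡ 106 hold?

Baby-step giant-step with m = ceil(sqrt(112)) = 11.
Baby table (70^j mod 113 for j=0..10):
  0:1  1:70  2:41  3:45  4:99  5:37  6:104  7:48
  8:83  9:47  10:13
Giant step factor: 70^(-11) ≡ 19 (mod 113).
Scan 106·19^i mod 113 for i = 0, 1, …:
  i=0: 106   i=1: 93   i=2: 72   i=3: 12
  i=4: 2   i=5: 38   i=6: 44   i=7: 45
Match at i=7, j=3: e = 7·11 + 3 = 80.

80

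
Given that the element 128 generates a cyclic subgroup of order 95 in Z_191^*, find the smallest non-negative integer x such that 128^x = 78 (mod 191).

49

Baby-step giant-step with m = ceil(sqrt(95)) = 10.
Baby table (128^j mod 191 for j=0..9):
  0:1  1:128  2:149  3:163  4:45  5:30  6:20  7:77
  8:115  9:13
Giant step factor: 128^(-10) ≡ 125 (mod 191).
Scan 78·125^i mod 191 for i = 0, 1, …:
  i=0: 78   i=1: 9   i=2: 170   i=3: 49
  i=4: 13
Match at i=4, j=9: x = 4·10 + 9 = 49.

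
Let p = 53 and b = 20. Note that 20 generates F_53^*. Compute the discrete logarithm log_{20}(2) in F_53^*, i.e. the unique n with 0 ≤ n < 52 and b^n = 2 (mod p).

17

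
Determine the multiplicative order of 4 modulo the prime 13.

The order of 4 must divide p − 1 = 12 = 2^2 · 3.
Divisors: 1, 2, 3, 4, 6, 12.
Check each in increasing order: 4^1 ≡ 4;  4^2 ≡ 3;  4^3 ≡ 12;  4^4 ≡ 9;  4^6 ≡ 1.
Smallest exponent giving 1 is 6.

6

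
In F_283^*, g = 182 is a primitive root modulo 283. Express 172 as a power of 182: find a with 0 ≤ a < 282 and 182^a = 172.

177

Baby-step giant-step with m = ceil(sqrt(282)) = 17.
Baby table (182^j mod 283 for j=0..16):
  0:1  1:182  2:13  3:102  4:169  5:194  6:216  7:258
  8:261  9:241  10:280  11:20  12:244  13:260  14:59  15:267
  16:201
Giant step factor: 182^(-17) ≡ 200 (mod 283).
Scan 172·200^i mod 283 for i = 0, 1, …:
  i=0: 172   i=1: 157   i=2: 270   i=3: 230
  i=4: 154   i=5: 236   i=6: 222   i=7: 252
  i=8: 26   i=9: 106   i=10: 258
Match at i=10, j=7: a = 10·17 + 7 = 177.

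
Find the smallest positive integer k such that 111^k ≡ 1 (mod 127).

14

The order of 111 must divide p − 1 = 126 = 2 · 3^2 · 7.
Divisors: 1, 2, 3, 6, 7, 9, 14, 18, 21, 42, 63, 126.
Check each in increasing order: 111^1 ≡ 111;  111^2 ≡ 2;  111^3 ≡ 95;  111^6 ≡ 8;  111^7 ≡ 126;  111^9 ≡ 125;  111^14 ≡ 1.
Smallest exponent giving 1 is 14.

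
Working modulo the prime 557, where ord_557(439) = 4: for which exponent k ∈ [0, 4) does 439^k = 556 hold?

Successive powers of 439 modulo 557:
  439^0=1  439^1=439  439^2=556
So 439^2 ≡ 556 (mod 557), giving k = 2.

2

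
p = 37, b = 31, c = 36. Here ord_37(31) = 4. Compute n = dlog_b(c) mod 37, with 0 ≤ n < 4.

Successive powers of 31 modulo 37:
  31^0=1  31^1=31  31^2=36
So 31^2 ≡ 36 (mod 37), giving n = 2.

2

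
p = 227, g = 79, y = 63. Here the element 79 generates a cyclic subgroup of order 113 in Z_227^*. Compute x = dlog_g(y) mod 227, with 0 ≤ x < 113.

26

Baby-step giant-step with m = ceil(sqrt(113)) = 11.
Baby table (79^j mod 227 for j=0..10):
  0:1  1:79  2:112  3:222  4:59  5:121  6:25  7:159
  8:76  9:102  10:113
Giant step factor: 79^(-11) ≡ 181 (mod 227).
Scan 63·181^i mod 227 for i = 0, 1, …:
  i=0: 63   i=1: 53   i=2: 59
Match at i=2, j=4: x = 2·11 + 4 = 26.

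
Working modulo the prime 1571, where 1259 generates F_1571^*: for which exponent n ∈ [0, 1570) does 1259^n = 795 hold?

179

Baby-step giant-step with m = ceil(sqrt(1570)) = 40.
Baby table (1259^j mod 1571 for j=0..39):
  0:1  1:1259  2:1513  3:815  4:222  5:1431  6:1263  7:265
  8:583  9:340  10:748  11:703  12:604  13:72  14:1101  15:537
  16:553  17:274  18:917  19:1389  20:228  21:1130  22:915  23:442
  24:344  25:1071  26:471  27:722  28:960  29:541  30:876  31:42
  32:1035  33:706  34:1239  35:1469  36:404  37:1203  38:133  39:921
Giant step factor: 1259^(-40) ≡ 78 (mod 1571).
Scan 795·78^i mod 1571 for i = 0, 1, …:
  i=0: 795   i=1: 741   i=2: 1242   i=3: 1045
  i=4: 1389
Match at i=4, j=19: n = 4·40 + 19 = 179.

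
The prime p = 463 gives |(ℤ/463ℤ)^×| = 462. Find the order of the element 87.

154

The order of 87 must divide p − 1 = 462 = 2 · 3 · 7 · 11.
Divisors: 1, 2, 3, 6, 7, 11, 14, 21, 22, 33, 42, 66, 77, 154, 231, 462.
Check each in increasing order: 87^1 ≡ 87;  87^2 ≡ 161;  87^3 ≡ 117;  87^6 ≡ 262;  87^7 ≡ 107;  87^11 ≡ 177;  87^14 ≡ 337;  87^21 ≡ 408;  87^22 ≡ 308;  87^33 ≡ 345;  87^42 ≡ 247;  87^66 ≡ 34;  87^77 ≡ 462;  87^154 ≡ 1.
Smallest exponent giving 1 is 154.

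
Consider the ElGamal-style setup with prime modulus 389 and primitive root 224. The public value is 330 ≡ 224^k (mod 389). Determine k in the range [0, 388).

68

Baby-step giant-step with m = ceil(sqrt(388)) = 20.
Baby table (224^j mod 389 for j=0..19):
  0:1  1:224  2:384  3:47  4:25  5:154  6:264  7:8
  8:236  9:349  10:376  11:200  12:65  13:167  14:64  15:332
  16:69  17:285  18:44  19:131
Giant step factor: 224^(-20) ≡ 122 (mod 389).
Scan 330·122^i mod 389 for i = 0, 1, …:
  i=0: 330   i=1: 193   i=2: 206   i=3: 236
Match at i=3, j=8: k = 3·20 + 8 = 68.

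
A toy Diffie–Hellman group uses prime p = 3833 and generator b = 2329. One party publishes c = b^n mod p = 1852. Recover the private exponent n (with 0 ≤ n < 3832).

Baby-step giant-step with m = ceil(sqrt(3832)) = 62.
Baby table (2329^j mod 3833 for j=0..61):
  0:1  1:2329  2:546  3:2911  4:2975  5:2544  6:2991  7:1478
  8:228  9:2058  10:1832  11:599  12:3692  13:1249  14:3507  15:3513
  16:2155  17:1598  18:3732  19:2417  20:2349  21:1130  22:2332  23:3700
  24:716  25:209  26:3803  27:2957  28:2785  29:829  30:2742  31:340
  32:2262  33:1656  34:826  35:3421  36:2535  37:1195  38:397  39:860
  40:2114  41:1934  42:511  43:1889  44:3030  45:317  46:2357  47:597
  48:2867  49:157  50:1518  51:1396  52:900  53:3282  54:776  55:1961
  56:2066  57:1299  58:1134  59:149  60:2051  61:861
Giant step factor: 2329^(-62) ≡ 3412 (mod 3833).
Scan 1852·3412^i mod 3833 for i = 0, 1, …:
  i=0: 1852   i=1: 2240   i=2: 3711   i=3: 1533
  i=4: 2384   i=5: 582   i=6: 290   i=7: 566
  i=8: 3193   i=9: 1130
Match at i=9, j=21: n = 9·62 + 21 = 579.

579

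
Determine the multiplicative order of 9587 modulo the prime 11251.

The order of 9587 must divide p − 1 = 11250 = 2 · 3^2 · 5^4.
Divisors: 1, 2, 3, 5, 6, 9, 10, 15, 18, 25, 30, 45, 50, 75, 90, 125, 150, 225, 250, 375, 450, 625, 750, 1125, 1250, 1875, 2250, 3750, 5625, 11250.
Check each in increasing order: 9587^1 ≡ 9587;  9587^2 ≡ 1150;  9587^3 ≡ 10321;  9587^5 ≡ 10596;  9587^6 ≡ 9824;  9587^9 ≡ 10743;  9587^10 ≡ 1487;  9587^15 ≡ 4852;  9587^18 ≡ 10542;  9587^25 ≡ 3033;  9587^30 ≡ 4812;  9587^45 ≡ 1999;  9587^50 ≡ 7022;  9587^75 ≡ 10834;  9587^90 ≡ 1896;  9587^125 ≡ 8337;  9587^150 ≡ 5124;  9587^225 ≡ 982;  9587^250 ≡ 8142;  9587^375 ≡ 2571;  9587^450 ≡ 7989;  9587^625 ≡ 6222;  9587^750 ≡ 5704;  9587^1125 ≡ 4931;  9587^1250 ≡ 9844;  9587^1875 ≡ 10175;  9587^2250 ≡ 1350;  9587^3750 ≡ 10174;  9587^5625 ≡ 11250;  9587^11250 ≡ 1.
Smallest exponent giving 1 is 11250.

11250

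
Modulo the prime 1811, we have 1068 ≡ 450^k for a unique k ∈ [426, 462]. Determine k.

447

Compute 450^426 mod 1811 = 473, then multiply by 450 repeatedly:
  450^426=473  450^427=963  450^428=521  450^429=831  450^430=884
  450^431=1191  450^432=1705  450^433=1197  450^434=783  450^435=1016
  450^436=828  450^437=1345  450^438=376  450^439=777  450^440=127
  450^441=1009  450^442=1300  450^443=47  450^444=1229  450^445=695
  450^446=1258  450^447=1068
Found 1068 at exponent 447.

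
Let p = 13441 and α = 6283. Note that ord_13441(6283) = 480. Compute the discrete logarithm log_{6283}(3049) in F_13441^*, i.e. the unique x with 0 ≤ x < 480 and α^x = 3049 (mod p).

91

Baby-step giant-step with m = ceil(sqrt(480)) = 22.
Baby table (6283^j mod 13441 for j=0..21):
  0:1  1:6283  2:13313  3:2236  4:2943  5:9494  6:13085  7:7899
  8:5245  9:10444  10:690  11:7268  12:5767  13:10566  14:1079  15:5093
  16:9739  17:6705  18:3421  19:1984  20:5665  21:1427
Giant step factor: 6283^(-22) ≡ 4164 (mod 13441).
Scan 3049·4164^i mod 13441 for i = 0, 1, …:
  i=0: 3049   i=1: 7732   i=2: 4853   i=3: 6069
  i=4: 2236
Match at i=4, j=3: x = 4·22 + 3 = 91.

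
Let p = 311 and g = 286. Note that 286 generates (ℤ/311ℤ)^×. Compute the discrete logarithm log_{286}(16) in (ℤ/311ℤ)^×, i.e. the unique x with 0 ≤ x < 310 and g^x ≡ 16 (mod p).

54

Baby-step giant-step with m = ceil(sqrt(310)) = 18.
Baby table (286^j mod 311 for j=0..17):
  0:1  1:286  2:3  3:236  4:9  5:86  6:27  7:258
  8:81  9:152  10:243  11:145  12:107  13:124  14:10  15:61
  16:30  17:183
Giant step factor: 286^(-18) ≡ 273 (mod 311).
Scan 16·273^i mod 311 for i = 0, 1, …:
  i=0: 16   i=1: 14   i=2: 90   i=3: 1
Match at i=3, j=0: x = 3·18 + 0 = 54.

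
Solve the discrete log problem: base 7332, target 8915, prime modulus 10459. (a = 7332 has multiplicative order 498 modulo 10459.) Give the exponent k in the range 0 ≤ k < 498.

17

Baby-step giant-step with m = ceil(sqrt(498)) = 23.
Baby table (7332^j mod 10459 for j=0..22):
  0:1  1:7332  2:9423  3:7741  4:6478  5:2377  6:3470  7:5752
  8:2976  9:2558  10:2269  11:6498  12:2591  13:3668  14:3687  15:7028
  16:8262  17:8915  18:6489  19:9816  20:2533  21:7231  22:1021
Giant step factor: 7332^(-23) ≡ 137 (mod 10459).
Scan 8915·137^i mod 10459 for i = 0, 1, …:
  i=0: 8915
Match at i=0, j=17: k = 0·23 + 17 = 17.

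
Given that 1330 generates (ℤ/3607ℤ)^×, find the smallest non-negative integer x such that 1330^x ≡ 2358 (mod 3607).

2538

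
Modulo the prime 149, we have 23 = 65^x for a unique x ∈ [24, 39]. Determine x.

27

Compute 65^24 mod 149 = 142, then multiply by 65 repeatedly:
  65^24=142  65^25=141  65^26=76  65^27=23
Found 23 at exponent 27.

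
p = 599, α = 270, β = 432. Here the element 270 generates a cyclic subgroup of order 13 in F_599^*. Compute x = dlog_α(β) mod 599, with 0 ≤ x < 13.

6

Successive powers of 270 modulo 599:
  270^0=1  270^1=270  270^2=421  270^3=459  270^4=536  270^5=361
  270^6=432
So 270^6 ≡ 432 (mod 599), giving x = 6.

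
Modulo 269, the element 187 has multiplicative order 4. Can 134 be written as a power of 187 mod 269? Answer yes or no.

no

⟨187⟩ has order 4; its elements mod 269 are {1, 82, 187, 268}.
134 is not in this set.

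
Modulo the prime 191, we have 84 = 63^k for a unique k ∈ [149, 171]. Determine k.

165

Compute 63^149 mod 191 = 143, then multiply by 63 repeatedly:
  63^149=143  63^150=32  63^151=106  63^152=184  63^153=132
  63^154=103  63^155=186  63^156=67  63^157=19  63^158=51
  63^159=157  63^160=150  63^161=91  63^162=3  63^163=189
  63^164=65  63^165=84
Found 84 at exponent 165.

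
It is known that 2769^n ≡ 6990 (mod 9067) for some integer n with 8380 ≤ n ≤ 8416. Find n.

Compute 2769^8380 mod 9067 = 7201, then multiply by 2769 repeatedly:
  2769^8380=7201  2769^8381=1236  2769^8382=4225  2769^8383=2595  2769^8384=4491
  2769^8385=4722  2769^8386=604  2769^8387=4148  2769^8388=6990
Found 6990 at exponent 8388.

8388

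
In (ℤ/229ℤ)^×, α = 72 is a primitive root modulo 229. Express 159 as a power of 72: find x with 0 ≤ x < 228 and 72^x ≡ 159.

104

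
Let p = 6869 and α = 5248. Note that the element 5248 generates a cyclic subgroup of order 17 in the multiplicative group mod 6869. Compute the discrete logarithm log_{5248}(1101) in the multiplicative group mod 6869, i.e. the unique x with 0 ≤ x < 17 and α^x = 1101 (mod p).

Successive powers of 5248 modulo 6869:
  5248^0=1  5248^1=5248  5248^2=3683  5248^3=5887  5248^4=5083  5248^5=3257
  5248^6=2664  5248^7=2257  5248^8=2580  5248^9=1041  5248^10=2313  5248^11=1101
So 5248^11 ≡ 1101 (mod 6869), giving x = 11.

11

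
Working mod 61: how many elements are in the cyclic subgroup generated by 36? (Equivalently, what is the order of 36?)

30

The order of 36 must divide p − 1 = 60 = 2^2 · 3 · 5.
Divisors: 1, 2, 3, 4, 5, 6, 10, 12, 15, 20, 30, 60.
Check each in increasing order: 36^1 ≡ 36;  36^2 ≡ 15;  36^3 ≡ 52;  36^4 ≡ 42;  36^5 ≡ 48;  36^6 ≡ 20;  36^10 ≡ 47;  36^12 ≡ 34;  36^15 ≡ 60;  36^20 ≡ 13;  36^30 ≡ 1.
Smallest exponent giving 1 is 30.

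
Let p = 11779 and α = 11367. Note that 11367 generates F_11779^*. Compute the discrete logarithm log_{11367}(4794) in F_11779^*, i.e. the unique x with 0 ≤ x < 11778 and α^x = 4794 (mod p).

1032

Baby-step giant-step with m = ceil(sqrt(11778)) = 109.
Baby table (11367^j mod 11779 for j=0..108):
  0:1  1:11367  2:4838  3:9174  4:1371  5:540  6:1321  7:9361
  8:6780  9:10042  10:8904  11:6600  12:1749  13:9710  14:4340  15:2328
  16:6742  17:2140  18:1745  19:11358  20:8546  21:969  22:1258  23:11759
  24:8240  25:9251  26:4984  27:7917  28:979  29:8917  30:1244  31:5748
  32:11182  33:10384  34:9348  35:357  36:6043  37:7432  38:556  39:6508
  40:4316  41:437  42:8420  43:5765  44:4178  45:10177  46:400  47:106
  48:3444  49:6331  50:6566  51:3978  52:10124  53:10457  54:2830  55:161
  56:4342  57:1504  58:4639  59:8709  60:4487  61:659  62:11188  63:7912
  64:3039  65:8285  66:2490  67:10672  68:8482  69:3779  70:9659  71:1794
  72:2949  73:10028  74:2893  75:9542  76:2882  77:2295  78:8559  79:7392
  80:5257  81:1452  82:2505  83:4492  84:10378  85:41  86:6666  87:9894
  88:10985  89:9095  90:10361  91:7045  92:6873  93:7063  94:11236  95:11694
  96:11462  97:1035  98:9403  99:1255  100:1216  101:5505  102:5287  103:871
  104:6297  105:8795  106:4392  107:4462  108:10959
Giant step factor: 11367^(-109) ≡ 10413 (mod 11779).
Scan 4794·10413^i mod 11779 for i = 0, 1, …:
  i=0: 4794   i=1: 520   i=2: 8199   i=3: 1995
  i=4: 7558   i=5: 5955   i=6: 4759   i=7: 1214
  i=8: 2515   i=9: 3978
Match at i=9, j=51: x = 9·109 + 51 = 1032.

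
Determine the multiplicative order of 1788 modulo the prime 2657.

2656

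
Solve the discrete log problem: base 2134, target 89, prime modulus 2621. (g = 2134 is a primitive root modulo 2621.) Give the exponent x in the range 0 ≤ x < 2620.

1786

Baby-step giant-step with m = ceil(sqrt(2620)) = 52.
Baby table (2134^j mod 2621 for j=0..51):
  0:1  1:2134  2:1279  3:925  4:337  5:1004  6:1179  7:2447
  8:866  9:239  10:1552  11:1645  12:911  13:1913  14:1445  15:1334
  16:350  17:2536  18:2080  19:1367  20:5  21:186  22:1153  23:2004
  24:1685  25:2399  26:653  27:1751  28:1709  29:1195  30:2518  31:362
  32:1934  33:1702  34:1983  35:1428  36:1750  37:2196  38:2537  39:1593
  40:25  41:930  42:523  43:2157  44:562  45:1511  46:644  47:892
  48:682  49:733  50:2106  51:1810
Giant step factor: 2134^(-52) ≡ 615 (mod 2621).
Scan 89·615^i mod 2621 for i = 0, 1, …:
  i=0: 89   i=1: 2315   i=2: 522   i=3: 1268
  i=4: 1383   i=5: 1341   i=6: 1721   i=7: 2152
  i=8: 2496   i=9: 1755     …   i=33: 46
  i=34: 2080
Match at i=34, j=18: x = 34·52 + 18 = 1786.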